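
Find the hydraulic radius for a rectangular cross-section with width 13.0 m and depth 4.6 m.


For a rectangular section:
Flow area A = b * y = 13.0 * 4.6 = 59.8 m^2.
Wetted perimeter P = b + 2y = 13.0 + 2*4.6 = 22.2 m.
Hydraulic radius R = A/P = 59.8 / 22.2 = 2.6937 m.

2.6937


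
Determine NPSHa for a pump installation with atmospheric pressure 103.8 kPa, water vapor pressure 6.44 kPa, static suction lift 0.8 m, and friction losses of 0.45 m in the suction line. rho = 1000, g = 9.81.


NPSHa = p_atm/(rho*g) - z_s - hf_s - p_vap/(rho*g).
p_atm/(rho*g) = 103.8*1000 / (1000*9.81) = 10.581 m.
p_vap/(rho*g) = 6.44*1000 / (1000*9.81) = 0.656 m.
NPSHa = 10.581 - 0.8 - 0.45 - 0.656
      = 8.67 m.

8.67


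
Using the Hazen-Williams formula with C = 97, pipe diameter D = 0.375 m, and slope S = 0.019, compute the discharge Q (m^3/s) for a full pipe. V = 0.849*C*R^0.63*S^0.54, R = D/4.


For a full circular pipe, R = D/4 = 0.375/4 = 0.0938 m.
V = 0.849 * 97 * 0.0938^0.63 * 0.019^0.54
  = 0.849 * 97 * 0.225083 * 0.117632
  = 2.1805 m/s.
Pipe area A = pi*D^2/4 = pi*0.375^2/4 = 0.1104 m^2.
Q = A * V = 0.1104 * 2.1805 = 0.2408 m^3/s.

0.2408


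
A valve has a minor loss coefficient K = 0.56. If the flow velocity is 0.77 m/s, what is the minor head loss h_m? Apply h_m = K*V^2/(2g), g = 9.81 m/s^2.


Minor loss formula: h_m = K * V^2/(2g).
V^2 = 0.77^2 = 0.5929.
V^2/(2g) = 0.5929 / 19.62 = 0.0302 m.
h_m = 0.56 * 0.0302 = 0.0169 m.

0.0169


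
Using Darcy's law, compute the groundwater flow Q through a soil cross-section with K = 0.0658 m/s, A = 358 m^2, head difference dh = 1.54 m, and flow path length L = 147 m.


Darcy's law: Q = K * A * i, where i = dh/L.
Hydraulic gradient i = 1.54 / 147 = 0.010476.
Q = 0.0658 * 358 * 0.010476
  = 0.2468 m^3/s.

0.2468


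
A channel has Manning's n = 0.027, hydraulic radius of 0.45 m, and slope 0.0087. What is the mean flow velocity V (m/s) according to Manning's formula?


Manning's equation gives V = (1/n) * R^(2/3) * S^(1/2).
First, compute R^(2/3) = 0.45^(2/3) = 0.5872.
Next, S^(1/2) = 0.0087^(1/2) = 0.093274.
Then 1/n = 1/0.027 = 37.04.
V = 37.04 * 0.5872 * 0.093274 = 2.0286 m/s.

2.0286


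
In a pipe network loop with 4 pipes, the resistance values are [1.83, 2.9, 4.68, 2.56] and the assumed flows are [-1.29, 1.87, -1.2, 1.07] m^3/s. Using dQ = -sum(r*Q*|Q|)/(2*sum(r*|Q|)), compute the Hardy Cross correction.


Numerator terms (r*Q*|Q|): 1.83*-1.29*|-1.29| = -3.0453; 2.9*1.87*|1.87| = 10.141; 4.68*-1.2*|-1.2| = -6.7392; 2.56*1.07*|1.07| = 2.9309.
Sum of numerator = 3.2875.
Denominator terms (r*|Q|): 1.83*|-1.29| = 2.3607; 2.9*|1.87| = 5.423; 4.68*|-1.2| = 5.616; 2.56*|1.07| = 2.7392.
2 * sum of denominator = 2 * 16.1389 = 32.2778.
dQ = -3.2875 / 32.2778 = -0.1018 m^3/s.

-0.1018


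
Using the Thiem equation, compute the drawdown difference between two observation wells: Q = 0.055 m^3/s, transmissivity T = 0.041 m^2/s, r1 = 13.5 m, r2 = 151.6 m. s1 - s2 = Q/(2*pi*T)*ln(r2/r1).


Thiem equation: s1 - s2 = Q/(2*pi*T) * ln(r2/r1).
ln(r2/r1) = ln(151.6/13.5) = 2.4186.
Q/(2*pi*T) = 0.055 / (2*pi*0.041) = 0.055 / 0.2576 = 0.2135.
s1 - s2 = 0.2135 * 2.4186 = 0.5164 m.

0.5164


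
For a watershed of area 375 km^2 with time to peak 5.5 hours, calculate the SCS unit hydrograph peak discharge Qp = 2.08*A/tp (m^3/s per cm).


SCS formula: Qp = 2.08 * A / tp.
Qp = 2.08 * 375 / 5.5
   = 780.0 / 5.5
   = 141.82 m^3/s per cm.

141.82


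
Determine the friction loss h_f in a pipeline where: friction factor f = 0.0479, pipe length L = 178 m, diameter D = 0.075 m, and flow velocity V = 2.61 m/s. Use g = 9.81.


Darcy-Weisbach equation: h_f = f * (L/D) * V^2/(2g).
f * L/D = 0.0479 * 178/0.075 = 113.6827.
V^2/(2g) = 2.61^2 / (2*9.81) = 6.8121 / 19.62 = 0.3472 m.
h_f = 113.6827 * 0.3472 = 39.471 m.

39.471


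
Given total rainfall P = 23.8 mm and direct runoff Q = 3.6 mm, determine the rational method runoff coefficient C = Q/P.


The runoff coefficient C = runoff depth / rainfall depth.
C = 3.6 / 23.8
  = 0.1513.

0.1513


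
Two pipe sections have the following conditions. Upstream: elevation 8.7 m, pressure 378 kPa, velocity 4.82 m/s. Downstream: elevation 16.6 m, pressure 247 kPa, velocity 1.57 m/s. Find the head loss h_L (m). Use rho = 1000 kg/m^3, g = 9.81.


Total head at each section: H = z + p/(rho*g) + V^2/(2g).
H1 = 8.7 + 378*1000/(1000*9.81) + 4.82^2/(2*9.81)
   = 8.7 + 38.532 + 1.1841
   = 48.416 m.
H2 = 16.6 + 247*1000/(1000*9.81) + 1.57^2/(2*9.81)
   = 16.6 + 25.178 + 0.1256
   = 41.904 m.
h_L = H1 - H2 = 48.416 - 41.904 = 6.512 m.

6.512


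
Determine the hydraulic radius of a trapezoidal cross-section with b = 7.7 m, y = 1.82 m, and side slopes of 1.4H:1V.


For a trapezoidal section with side slope z:
A = (b + z*y)*y = (7.7 + 1.4*1.82)*1.82 = 18.651 m^2.
P = b + 2*y*sqrt(1 + z^2) = 7.7 + 2*1.82*sqrt(1 + 1.4^2) = 13.962 m.
R = A/P = 18.651 / 13.962 = 1.3358 m.

1.3358


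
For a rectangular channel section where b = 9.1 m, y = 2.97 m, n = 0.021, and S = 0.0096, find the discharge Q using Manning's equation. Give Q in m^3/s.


For a rectangular channel, the cross-sectional area A = b * y = 9.1 * 2.97 = 27.03 m^2.
The wetted perimeter P = b + 2y = 9.1 + 2*2.97 = 15.04 m.
Hydraulic radius R = A/P = 27.03/15.04 = 1.797 m.
Velocity V = (1/n)*R^(2/3)*S^(1/2) = (1/0.021)*1.797^(2/3)*0.0096^(1/2) = 6.8963 m/s.
Discharge Q = A * V = 27.03 * 6.8963 = 186.386 m^3/s.

186.386


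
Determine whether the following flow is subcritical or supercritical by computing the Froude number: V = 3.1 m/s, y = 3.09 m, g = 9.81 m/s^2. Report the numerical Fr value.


The Froude number is defined as Fr = V / sqrt(g*y).
g*y = 9.81 * 3.09 = 30.3129.
sqrt(g*y) = sqrt(30.3129) = 5.5057.
Fr = 3.1 / 5.5057 = 0.5631.
Since Fr < 1, the flow is subcritical.

0.5631


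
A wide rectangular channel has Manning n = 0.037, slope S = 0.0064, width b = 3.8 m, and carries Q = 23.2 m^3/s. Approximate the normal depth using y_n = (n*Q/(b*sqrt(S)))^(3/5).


We use the wide-channel approximation y_n = (n*Q/(b*sqrt(S)))^(3/5).
sqrt(S) = sqrt(0.0064) = 0.08.
Numerator: n*Q = 0.037 * 23.2 = 0.8584.
Denominator: b*sqrt(S) = 3.8 * 0.08 = 0.304.
arg = 2.8237.
y_n = 2.8237^(3/5) = 1.8642 m.

1.8642


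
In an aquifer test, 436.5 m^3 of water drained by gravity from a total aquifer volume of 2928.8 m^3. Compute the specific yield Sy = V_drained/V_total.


Specific yield Sy = Volume drained / Total volume.
Sy = 436.5 / 2928.8
   = 0.149.

0.149


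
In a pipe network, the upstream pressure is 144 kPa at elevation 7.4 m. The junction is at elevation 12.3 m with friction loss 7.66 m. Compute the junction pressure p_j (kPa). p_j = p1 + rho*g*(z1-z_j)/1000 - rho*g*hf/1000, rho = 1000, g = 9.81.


Junction pressure: p_j = p1 + rho*g*(z1 - z_j)/1000 - rho*g*hf/1000.
Elevation term = 1000*9.81*(7.4 - 12.3)/1000 = -48.069 kPa.
Friction term = 1000*9.81*7.66/1000 = 75.145 kPa.
p_j = 144 + -48.069 - 75.145 = 20.79 kPa.

20.79


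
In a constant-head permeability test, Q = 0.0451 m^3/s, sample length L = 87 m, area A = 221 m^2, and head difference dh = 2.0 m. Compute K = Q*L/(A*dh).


From K = Q*L / (A*dh):
Numerator: Q*L = 0.0451 * 87 = 3.9237.
Denominator: A*dh = 221 * 2.0 = 442.0.
K = 3.9237 / 442.0 = 0.008877 m/s.

0.008877


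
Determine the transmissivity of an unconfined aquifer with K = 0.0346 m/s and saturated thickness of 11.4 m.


Transmissivity is defined as T = K * h.
T = 0.0346 * 11.4
  = 0.3944 m^2/s.

0.3944


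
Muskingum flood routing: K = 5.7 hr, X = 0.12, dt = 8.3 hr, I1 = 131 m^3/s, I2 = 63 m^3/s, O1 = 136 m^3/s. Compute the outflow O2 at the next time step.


Muskingum coefficients:
denom = 2*K*(1-X) + dt = 2*5.7*(1-0.12) + 8.3 = 18.332.
C0 = (dt - 2*K*X)/denom = (8.3 - 2*5.7*0.12)/18.332 = 0.3781.
C1 = (dt + 2*K*X)/denom = (8.3 + 2*5.7*0.12)/18.332 = 0.5274.
C2 = (2*K*(1-X) - dt)/denom = 0.0945.
O2 = C0*I2 + C1*I1 + C2*O1
   = 0.3781*63 + 0.5274*131 + 0.0945*136
   = 105.76 m^3/s.

105.76


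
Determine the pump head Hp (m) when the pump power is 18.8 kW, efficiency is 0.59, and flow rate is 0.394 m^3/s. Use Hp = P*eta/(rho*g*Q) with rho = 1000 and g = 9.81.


Pump head formula: Hp = P * eta / (rho * g * Q).
Numerator: P * eta = 18.8 * 1000 * 0.59 = 11092.0 W.
Denominator: rho * g * Q = 1000 * 9.81 * 0.394 = 3865.14.
Hp = 11092.0 / 3865.14 = 2.87 m.

2.87


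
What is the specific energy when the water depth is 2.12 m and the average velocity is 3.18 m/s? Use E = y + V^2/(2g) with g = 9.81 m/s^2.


Specific energy E = y + V^2/(2g).
Velocity head = V^2/(2g) = 3.18^2 / (2*9.81) = 10.1124 / 19.62 = 0.5154 m.
E = 2.12 + 0.5154 = 2.6354 m.

2.6354


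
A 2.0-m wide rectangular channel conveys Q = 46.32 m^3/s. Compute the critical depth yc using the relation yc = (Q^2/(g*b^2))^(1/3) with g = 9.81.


Using yc = (Q^2 / (g * b^2))^(1/3):
Q^2 = 46.32^2 = 2145.54.
g * b^2 = 9.81 * 2.0^2 = 9.81 * 4.0 = 39.24.
Q^2 / (g*b^2) = 2145.54 / 39.24 = 54.6774.
yc = 54.6774^(1/3) = 3.7955 m.

3.7955


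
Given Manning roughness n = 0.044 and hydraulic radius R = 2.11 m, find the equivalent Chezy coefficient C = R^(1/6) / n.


The Chezy coefficient relates to Manning's n through C = R^(1/6) / n.
R^(1/6) = 2.11^(1/6) = 1.132523.
C = 1.132523 / 0.044 = 25.74 m^(1/2)/s.

25.74


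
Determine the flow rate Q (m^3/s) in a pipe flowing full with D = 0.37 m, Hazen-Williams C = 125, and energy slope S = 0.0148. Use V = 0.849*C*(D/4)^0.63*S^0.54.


For a full circular pipe, R = D/4 = 0.37/4 = 0.0925 m.
V = 0.849 * 125 * 0.0925^0.63 * 0.0148^0.54
  = 0.849 * 125 * 0.223187 * 0.102788
  = 2.4346 m/s.
Pipe area A = pi*D^2/4 = pi*0.37^2/4 = 0.1075 m^2.
Q = A * V = 0.1075 * 2.4346 = 0.2618 m^3/s.

0.2618


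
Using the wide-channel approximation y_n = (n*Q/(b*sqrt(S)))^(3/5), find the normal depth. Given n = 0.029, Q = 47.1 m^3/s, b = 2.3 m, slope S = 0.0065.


We use the wide-channel approximation y_n = (n*Q/(b*sqrt(S)))^(3/5).
sqrt(S) = sqrt(0.0065) = 0.080623.
Numerator: n*Q = 0.029 * 47.1 = 1.3659.
Denominator: b*sqrt(S) = 2.3 * 0.080623 = 0.185433.
arg = 7.366.
y_n = 7.366^(3/5) = 3.3139 m.

3.3139


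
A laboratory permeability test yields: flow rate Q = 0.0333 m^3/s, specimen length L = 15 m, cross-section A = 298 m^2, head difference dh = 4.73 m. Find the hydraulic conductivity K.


From K = Q*L / (A*dh):
Numerator: Q*L = 0.0333 * 15 = 0.4995.
Denominator: A*dh = 298 * 4.73 = 1409.54.
K = 0.4995 / 1409.54 = 0.000354 m/s.

0.000354


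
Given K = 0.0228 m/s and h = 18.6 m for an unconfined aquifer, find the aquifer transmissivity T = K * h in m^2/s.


Transmissivity is defined as T = K * h.
T = 0.0228 * 18.6
  = 0.4241 m^2/s.

0.4241


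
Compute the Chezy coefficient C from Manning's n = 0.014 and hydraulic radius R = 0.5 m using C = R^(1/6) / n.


The Chezy coefficient relates to Manning's n through C = R^(1/6) / n.
R^(1/6) = 0.5^(1/6) = 0.890899.
C = 0.890899 / 0.014 = 63.64 m^(1/2)/s.

63.64


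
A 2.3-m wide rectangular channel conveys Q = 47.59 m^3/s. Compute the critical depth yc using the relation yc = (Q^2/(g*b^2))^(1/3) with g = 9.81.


Using yc = (Q^2 / (g * b^2))^(1/3):
Q^2 = 47.59^2 = 2264.81.
g * b^2 = 9.81 * 2.3^2 = 9.81 * 5.29 = 51.89.
Q^2 / (g*b^2) = 2264.81 / 51.89 = 43.6464.
yc = 43.6464^(1/3) = 3.5208 m.

3.5208


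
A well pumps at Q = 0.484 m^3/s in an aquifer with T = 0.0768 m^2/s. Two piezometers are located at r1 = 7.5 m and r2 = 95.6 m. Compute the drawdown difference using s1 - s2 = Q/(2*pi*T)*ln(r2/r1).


Thiem equation: s1 - s2 = Q/(2*pi*T) * ln(r2/r1).
ln(r2/r1) = ln(95.6/7.5) = 2.5453.
Q/(2*pi*T) = 0.484 / (2*pi*0.0768) = 0.484 / 0.4825 = 1.003.
s1 - s2 = 1.003 * 2.5453 = 2.5529 m.

2.5529


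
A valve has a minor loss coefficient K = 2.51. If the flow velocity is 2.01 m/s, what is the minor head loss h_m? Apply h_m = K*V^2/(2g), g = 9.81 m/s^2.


Minor loss formula: h_m = K * V^2/(2g).
V^2 = 2.01^2 = 4.0401.
V^2/(2g) = 4.0401 / 19.62 = 0.2059 m.
h_m = 2.51 * 0.2059 = 0.5169 m.

0.5169


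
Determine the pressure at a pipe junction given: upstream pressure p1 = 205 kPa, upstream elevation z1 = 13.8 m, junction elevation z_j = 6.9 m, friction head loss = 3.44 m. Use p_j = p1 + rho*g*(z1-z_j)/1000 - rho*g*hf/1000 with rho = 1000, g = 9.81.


Junction pressure: p_j = p1 + rho*g*(z1 - z_j)/1000 - rho*g*hf/1000.
Elevation term = 1000*9.81*(13.8 - 6.9)/1000 = 67.689 kPa.
Friction term = 1000*9.81*3.44/1000 = 33.746 kPa.
p_j = 205 + 67.689 - 33.746 = 238.94 kPa.

238.94


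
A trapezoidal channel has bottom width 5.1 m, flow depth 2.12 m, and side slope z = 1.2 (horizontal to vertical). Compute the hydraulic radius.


For a trapezoidal section with side slope z:
A = (b + z*y)*y = (5.1 + 1.2*2.12)*2.12 = 16.205 m^2.
P = b + 2*y*sqrt(1 + z^2) = 5.1 + 2*2.12*sqrt(1 + 1.2^2) = 11.723 m.
R = A/P = 16.205 / 11.723 = 1.3823 m.

1.3823


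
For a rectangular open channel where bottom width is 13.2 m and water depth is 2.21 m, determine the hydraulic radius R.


For a rectangular section:
Flow area A = b * y = 13.2 * 2.21 = 29.17 m^2.
Wetted perimeter P = b + 2y = 13.2 + 2*2.21 = 17.62 m.
Hydraulic radius R = A/P = 29.17 / 17.62 = 1.6556 m.

1.6556


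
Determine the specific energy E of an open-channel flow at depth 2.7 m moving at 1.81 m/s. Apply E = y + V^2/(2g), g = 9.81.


Specific energy E = y + V^2/(2g).
Velocity head = V^2/(2g) = 1.81^2 / (2*9.81) = 3.2761 / 19.62 = 0.167 m.
E = 2.7 + 0.167 = 2.867 m.

2.867


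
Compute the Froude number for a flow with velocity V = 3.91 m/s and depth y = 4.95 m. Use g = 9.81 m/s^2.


The Froude number is defined as Fr = V / sqrt(g*y).
g*y = 9.81 * 4.95 = 48.5595.
sqrt(g*y) = sqrt(48.5595) = 6.9685.
Fr = 3.91 / 6.9685 = 0.5611.

0.5611


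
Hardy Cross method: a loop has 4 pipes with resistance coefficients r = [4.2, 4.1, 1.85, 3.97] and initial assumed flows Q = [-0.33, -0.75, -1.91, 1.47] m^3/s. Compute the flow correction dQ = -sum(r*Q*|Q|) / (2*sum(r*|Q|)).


Numerator terms (r*Q*|Q|): 4.2*-0.33*|-0.33| = -0.4574; 4.1*-0.75*|-0.75| = -2.3062; 1.85*-1.91*|-1.91| = -6.749; 3.97*1.47*|1.47| = 8.5788.
Sum of numerator = -0.9338.
Denominator terms (r*|Q|): 4.2*|-0.33| = 1.386; 4.1*|-0.75| = 3.075; 1.85*|-1.91| = 3.5335; 3.97*|1.47| = 5.8359.
2 * sum of denominator = 2 * 13.8304 = 27.6608.
dQ = --0.9338 / 27.6608 = 0.0338 m^3/s.

0.0338


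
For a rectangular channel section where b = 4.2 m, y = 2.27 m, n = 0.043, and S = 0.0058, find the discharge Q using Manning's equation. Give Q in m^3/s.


For a rectangular channel, the cross-sectional area A = b * y = 4.2 * 2.27 = 9.53 m^2.
The wetted perimeter P = b + 2y = 4.2 + 2*2.27 = 8.74 m.
Hydraulic radius R = A/P = 9.53/8.74 = 1.0908 m.
Velocity V = (1/n)*R^(2/3)*S^(1/2) = (1/0.043)*1.0908^(2/3)*0.0058^(1/2) = 1.8768 m/s.
Discharge Q = A * V = 9.53 * 1.8768 = 17.894 m^3/s.

17.894


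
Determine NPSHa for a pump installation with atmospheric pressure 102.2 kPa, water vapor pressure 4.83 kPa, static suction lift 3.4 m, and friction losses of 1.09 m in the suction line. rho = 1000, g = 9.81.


NPSHa = p_atm/(rho*g) - z_s - hf_s - p_vap/(rho*g).
p_atm/(rho*g) = 102.2*1000 / (1000*9.81) = 10.418 m.
p_vap/(rho*g) = 4.83*1000 / (1000*9.81) = 0.492 m.
NPSHa = 10.418 - 3.4 - 1.09 - 0.492
      = 5.44 m.

5.44


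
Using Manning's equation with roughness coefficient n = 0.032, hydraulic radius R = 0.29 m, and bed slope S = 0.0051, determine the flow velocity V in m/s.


Manning's equation gives V = (1/n) * R^(2/3) * S^(1/2).
First, compute R^(2/3) = 0.29^(2/3) = 0.4381.
Next, S^(1/2) = 0.0051^(1/2) = 0.071414.
Then 1/n = 1/0.032 = 31.25.
V = 31.25 * 0.4381 * 0.071414 = 0.9778 m/s.

0.9778


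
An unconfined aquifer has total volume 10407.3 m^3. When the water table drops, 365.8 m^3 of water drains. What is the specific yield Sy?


Specific yield Sy = Volume drained / Total volume.
Sy = 365.8 / 10407.3
   = 0.0351.

0.0351


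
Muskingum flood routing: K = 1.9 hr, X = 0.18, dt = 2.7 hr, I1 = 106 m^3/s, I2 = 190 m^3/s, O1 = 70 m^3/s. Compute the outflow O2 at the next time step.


Muskingum coefficients:
denom = 2*K*(1-X) + dt = 2*1.9*(1-0.18) + 2.7 = 5.816.
C0 = (dt - 2*K*X)/denom = (2.7 - 2*1.9*0.18)/5.816 = 0.3466.
C1 = (dt + 2*K*X)/denom = (2.7 + 2*1.9*0.18)/5.816 = 0.5818.
C2 = (2*K*(1-X) - dt)/denom = 0.0715.
O2 = C0*I2 + C1*I1 + C2*O1
   = 0.3466*190 + 0.5818*106 + 0.0715*70
   = 132.54 m^3/s.

132.54


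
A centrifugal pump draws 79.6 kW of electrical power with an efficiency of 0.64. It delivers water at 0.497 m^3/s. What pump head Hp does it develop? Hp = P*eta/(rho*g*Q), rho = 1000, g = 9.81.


Pump head formula: Hp = P * eta / (rho * g * Q).
Numerator: P * eta = 79.6 * 1000 * 0.64 = 50944.0 W.
Denominator: rho * g * Q = 1000 * 9.81 * 0.497 = 4875.57.
Hp = 50944.0 / 4875.57 = 10.45 m.

10.45


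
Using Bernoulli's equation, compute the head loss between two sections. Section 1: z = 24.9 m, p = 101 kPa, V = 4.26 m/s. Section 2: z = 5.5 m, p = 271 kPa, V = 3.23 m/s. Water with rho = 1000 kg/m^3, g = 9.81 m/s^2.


Total head at each section: H = z + p/(rho*g) + V^2/(2g).
H1 = 24.9 + 101*1000/(1000*9.81) + 4.26^2/(2*9.81)
   = 24.9 + 10.296 + 0.925
   = 36.121 m.
H2 = 5.5 + 271*1000/(1000*9.81) + 3.23^2/(2*9.81)
   = 5.5 + 27.625 + 0.5317
   = 33.657 m.
h_L = H1 - H2 = 36.121 - 33.657 = 2.464 m.

2.464


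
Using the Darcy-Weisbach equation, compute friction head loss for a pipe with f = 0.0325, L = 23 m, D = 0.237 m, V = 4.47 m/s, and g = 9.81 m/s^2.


Darcy-Weisbach equation: h_f = f * (L/D) * V^2/(2g).
f * L/D = 0.0325 * 23/0.237 = 3.154.
V^2/(2g) = 4.47^2 / (2*9.81) = 19.9809 / 19.62 = 1.0184 m.
h_f = 3.154 * 1.0184 = 3.212 m.

3.212


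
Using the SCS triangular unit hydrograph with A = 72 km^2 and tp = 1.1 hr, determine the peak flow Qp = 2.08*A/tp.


SCS formula: Qp = 2.08 * A / tp.
Qp = 2.08 * 72 / 1.1
   = 149.76 / 1.1
   = 136.15 m^3/s per cm.

136.15


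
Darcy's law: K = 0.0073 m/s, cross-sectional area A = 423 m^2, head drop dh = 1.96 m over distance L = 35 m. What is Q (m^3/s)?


Darcy's law: Q = K * A * i, where i = dh/L.
Hydraulic gradient i = 1.96 / 35 = 0.056.
Q = 0.0073 * 423 * 0.056
  = 0.1729 m^3/s.

0.1729


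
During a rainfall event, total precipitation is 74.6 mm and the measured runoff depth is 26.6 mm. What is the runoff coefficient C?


The runoff coefficient C = runoff depth / rainfall depth.
C = 26.6 / 74.6
  = 0.3566.

0.3566


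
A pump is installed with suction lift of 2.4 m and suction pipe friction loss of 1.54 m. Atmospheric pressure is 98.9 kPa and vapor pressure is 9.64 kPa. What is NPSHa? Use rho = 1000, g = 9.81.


NPSHa = p_atm/(rho*g) - z_s - hf_s - p_vap/(rho*g).
p_atm/(rho*g) = 98.9*1000 / (1000*9.81) = 10.082 m.
p_vap/(rho*g) = 9.64*1000 / (1000*9.81) = 0.983 m.
NPSHa = 10.082 - 2.4 - 1.54 - 0.983
      = 5.16 m.

5.16


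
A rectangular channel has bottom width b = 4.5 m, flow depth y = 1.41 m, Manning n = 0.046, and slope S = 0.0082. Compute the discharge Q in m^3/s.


For a rectangular channel, the cross-sectional area A = b * y = 4.5 * 1.41 = 6.34 m^2.
The wetted perimeter P = b + 2y = 4.5 + 2*1.41 = 7.32 m.
Hydraulic radius R = A/P = 6.34/7.32 = 0.8668 m.
Velocity V = (1/n)*R^(2/3)*S^(1/2) = (1/0.046)*0.8668^(2/3)*0.0082^(1/2) = 1.7896 m/s.
Discharge Q = A * V = 6.34 * 1.7896 = 11.355 m^3/s.

11.355


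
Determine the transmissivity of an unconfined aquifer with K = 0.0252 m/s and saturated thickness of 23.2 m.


Transmissivity is defined as T = K * h.
T = 0.0252 * 23.2
  = 0.5846 m^2/s.

0.5846


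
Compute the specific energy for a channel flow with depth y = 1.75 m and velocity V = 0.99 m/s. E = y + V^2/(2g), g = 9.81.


Specific energy E = y + V^2/(2g).
Velocity head = V^2/(2g) = 0.99^2 / (2*9.81) = 0.9801 / 19.62 = 0.05 m.
E = 1.75 + 0.05 = 1.8 m.

1.8


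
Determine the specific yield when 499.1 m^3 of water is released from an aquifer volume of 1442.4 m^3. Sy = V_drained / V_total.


Specific yield Sy = Volume drained / Total volume.
Sy = 499.1 / 1442.4
   = 0.346.

0.346


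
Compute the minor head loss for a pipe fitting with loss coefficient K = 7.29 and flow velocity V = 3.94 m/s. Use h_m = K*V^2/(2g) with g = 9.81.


Minor loss formula: h_m = K * V^2/(2g).
V^2 = 3.94^2 = 15.5236.
V^2/(2g) = 15.5236 / 19.62 = 0.7912 m.
h_m = 7.29 * 0.7912 = 5.7679 m.

5.7679


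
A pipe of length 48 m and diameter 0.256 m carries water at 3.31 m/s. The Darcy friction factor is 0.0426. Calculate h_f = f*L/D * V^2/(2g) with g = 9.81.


Darcy-Weisbach equation: h_f = f * (L/D) * V^2/(2g).
f * L/D = 0.0426 * 48/0.256 = 7.9875.
V^2/(2g) = 3.31^2 / (2*9.81) = 10.9561 / 19.62 = 0.5584 m.
h_f = 7.9875 * 0.5584 = 4.46 m.

4.46


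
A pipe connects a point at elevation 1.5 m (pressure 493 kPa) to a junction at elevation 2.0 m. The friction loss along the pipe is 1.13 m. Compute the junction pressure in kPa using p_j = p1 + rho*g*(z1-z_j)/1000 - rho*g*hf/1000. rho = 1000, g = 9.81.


Junction pressure: p_j = p1 + rho*g*(z1 - z_j)/1000 - rho*g*hf/1000.
Elevation term = 1000*9.81*(1.5 - 2.0)/1000 = -4.905 kPa.
Friction term = 1000*9.81*1.13/1000 = 11.085 kPa.
p_j = 493 + -4.905 - 11.085 = 477.01 kPa.

477.01


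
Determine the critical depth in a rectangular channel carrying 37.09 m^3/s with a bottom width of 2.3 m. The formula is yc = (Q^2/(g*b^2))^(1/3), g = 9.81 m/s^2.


Using yc = (Q^2 / (g * b^2))^(1/3):
Q^2 = 37.09^2 = 1375.67.
g * b^2 = 9.81 * 2.3^2 = 9.81 * 5.29 = 51.89.
Q^2 / (g*b^2) = 1375.67 / 51.89 = 26.5113.
yc = 26.5113^(1/3) = 2.9817 m.

2.9817


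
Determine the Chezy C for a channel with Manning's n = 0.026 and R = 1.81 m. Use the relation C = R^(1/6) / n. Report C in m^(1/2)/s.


The Chezy coefficient relates to Manning's n through C = R^(1/6) / n.
R^(1/6) = 1.81^(1/6) = 1.103942.
C = 1.103942 / 0.026 = 42.46 m^(1/2)/s.

42.46


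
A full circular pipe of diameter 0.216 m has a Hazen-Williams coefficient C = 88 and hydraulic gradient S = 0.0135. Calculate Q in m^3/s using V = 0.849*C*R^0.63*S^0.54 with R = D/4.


For a full circular pipe, R = D/4 = 0.216/4 = 0.054 m.
V = 0.849 * 88 * 0.054^0.63 * 0.0135^0.54
  = 0.849 * 88 * 0.159004 * 0.097809
  = 1.1619 m/s.
Pipe area A = pi*D^2/4 = pi*0.216^2/4 = 0.0366 m^2.
Q = A * V = 0.0366 * 1.1619 = 0.0426 m^3/s.

0.0426


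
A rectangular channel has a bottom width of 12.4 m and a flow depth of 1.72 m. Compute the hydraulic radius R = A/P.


For a rectangular section:
Flow area A = b * y = 12.4 * 1.72 = 21.33 m^2.
Wetted perimeter P = b + 2y = 12.4 + 2*1.72 = 15.84 m.
Hydraulic radius R = A/P = 21.33 / 15.84 = 1.3465 m.

1.3465


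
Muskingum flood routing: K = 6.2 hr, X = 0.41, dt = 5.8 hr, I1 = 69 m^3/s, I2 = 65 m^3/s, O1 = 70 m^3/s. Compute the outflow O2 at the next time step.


Muskingum coefficients:
denom = 2*K*(1-X) + dt = 2*6.2*(1-0.41) + 5.8 = 13.116.
C0 = (dt - 2*K*X)/denom = (5.8 - 2*6.2*0.41)/13.116 = 0.0546.
C1 = (dt + 2*K*X)/denom = (5.8 + 2*6.2*0.41)/13.116 = 0.8298.
C2 = (2*K*(1-X) - dt)/denom = 0.1156.
O2 = C0*I2 + C1*I1 + C2*O1
   = 0.0546*65 + 0.8298*69 + 0.1156*70
   = 68.9 m^3/s.

68.9


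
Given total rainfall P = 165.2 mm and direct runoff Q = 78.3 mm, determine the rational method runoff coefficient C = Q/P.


The runoff coefficient C = runoff depth / rainfall depth.
C = 78.3 / 165.2
  = 0.474.

0.474


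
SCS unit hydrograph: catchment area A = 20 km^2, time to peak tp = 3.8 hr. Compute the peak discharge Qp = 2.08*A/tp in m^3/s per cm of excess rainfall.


SCS formula: Qp = 2.08 * A / tp.
Qp = 2.08 * 20 / 3.8
   = 41.6 / 3.8
   = 10.95 m^3/s per cm.

10.95


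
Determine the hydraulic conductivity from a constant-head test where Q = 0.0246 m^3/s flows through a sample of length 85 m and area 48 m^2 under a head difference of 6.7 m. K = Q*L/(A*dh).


From K = Q*L / (A*dh):
Numerator: Q*L = 0.0246 * 85 = 2.091.
Denominator: A*dh = 48 * 6.7 = 321.6.
K = 2.091 / 321.6 = 0.006502 m/s.

0.006502


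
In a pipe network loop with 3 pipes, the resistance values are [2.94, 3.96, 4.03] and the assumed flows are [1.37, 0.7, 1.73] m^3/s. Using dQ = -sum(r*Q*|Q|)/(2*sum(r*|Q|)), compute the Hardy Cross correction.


Numerator terms (r*Q*|Q|): 2.94*1.37*|1.37| = 5.5181; 3.96*0.7*|0.7| = 1.9404; 4.03*1.73*|1.73| = 12.0614.
Sum of numerator = 19.5199.
Denominator terms (r*|Q|): 2.94*|1.37| = 4.0278; 3.96*|0.7| = 2.772; 4.03*|1.73| = 6.9719.
2 * sum of denominator = 2 * 13.7717 = 27.5434.
dQ = -19.5199 / 27.5434 = -0.7087 m^3/s.

-0.7087


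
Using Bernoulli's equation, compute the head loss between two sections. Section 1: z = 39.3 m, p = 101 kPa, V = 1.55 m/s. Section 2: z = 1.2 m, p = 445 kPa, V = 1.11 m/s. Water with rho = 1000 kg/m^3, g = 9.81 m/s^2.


Total head at each section: H = z + p/(rho*g) + V^2/(2g).
H1 = 39.3 + 101*1000/(1000*9.81) + 1.55^2/(2*9.81)
   = 39.3 + 10.296 + 0.1225
   = 49.718 m.
H2 = 1.2 + 445*1000/(1000*9.81) + 1.11^2/(2*9.81)
   = 1.2 + 45.362 + 0.0628
   = 46.625 m.
h_L = H1 - H2 = 49.718 - 46.625 = 3.093 m.

3.093


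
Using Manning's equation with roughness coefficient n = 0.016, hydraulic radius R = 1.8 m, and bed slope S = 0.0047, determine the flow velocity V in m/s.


Manning's equation gives V = (1/n) * R^(2/3) * S^(1/2).
First, compute R^(2/3) = 1.8^(2/3) = 1.4797.
Next, S^(1/2) = 0.0047^(1/2) = 0.068557.
Then 1/n = 1/0.016 = 62.5.
V = 62.5 * 1.4797 * 0.068557 = 6.3403 m/s.

6.3403


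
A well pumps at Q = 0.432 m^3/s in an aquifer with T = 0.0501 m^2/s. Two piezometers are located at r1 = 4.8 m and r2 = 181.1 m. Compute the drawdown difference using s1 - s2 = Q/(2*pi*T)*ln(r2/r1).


Thiem equation: s1 - s2 = Q/(2*pi*T) * ln(r2/r1).
ln(r2/r1) = ln(181.1/4.8) = 3.6304.
Q/(2*pi*T) = 0.432 / (2*pi*0.0501) = 0.432 / 0.3148 = 1.3724.
s1 - s2 = 1.3724 * 3.6304 = 4.9822 m.

4.9822


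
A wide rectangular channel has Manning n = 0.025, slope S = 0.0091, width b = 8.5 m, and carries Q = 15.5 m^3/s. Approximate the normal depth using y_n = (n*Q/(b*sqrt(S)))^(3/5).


We use the wide-channel approximation y_n = (n*Q/(b*sqrt(S)))^(3/5).
sqrt(S) = sqrt(0.0091) = 0.095394.
Numerator: n*Q = 0.025 * 15.5 = 0.3875.
Denominator: b*sqrt(S) = 8.5 * 0.095394 = 0.810849.
arg = 0.4779.
y_n = 0.4779^(3/5) = 0.6421 m.

0.6421


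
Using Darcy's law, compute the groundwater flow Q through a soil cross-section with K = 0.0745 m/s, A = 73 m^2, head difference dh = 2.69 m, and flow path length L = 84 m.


Darcy's law: Q = K * A * i, where i = dh/L.
Hydraulic gradient i = 2.69 / 84 = 0.032024.
Q = 0.0745 * 73 * 0.032024
  = 0.1742 m^3/s.

0.1742


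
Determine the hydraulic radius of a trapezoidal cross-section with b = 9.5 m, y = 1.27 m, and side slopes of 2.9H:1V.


For a trapezoidal section with side slope z:
A = (b + z*y)*y = (9.5 + 2.9*1.27)*1.27 = 16.742 m^2.
P = b + 2*y*sqrt(1 + z^2) = 9.5 + 2*1.27*sqrt(1 + 2.9^2) = 17.292 m.
R = A/P = 16.742 / 17.292 = 0.9682 m.

0.9682


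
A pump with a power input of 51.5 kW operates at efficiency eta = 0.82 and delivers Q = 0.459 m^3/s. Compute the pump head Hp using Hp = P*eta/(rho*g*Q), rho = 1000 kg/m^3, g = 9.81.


Pump head formula: Hp = P * eta / (rho * g * Q).
Numerator: P * eta = 51.5 * 1000 * 0.82 = 42230.0 W.
Denominator: rho * g * Q = 1000 * 9.81 * 0.459 = 4502.79.
Hp = 42230.0 / 4502.79 = 9.38 m.

9.38


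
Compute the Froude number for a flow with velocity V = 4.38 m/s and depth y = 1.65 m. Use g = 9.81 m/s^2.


The Froude number is defined as Fr = V / sqrt(g*y).
g*y = 9.81 * 1.65 = 16.1865.
sqrt(g*y) = sqrt(16.1865) = 4.0232.
Fr = 4.38 / 4.0232 = 1.0887.

1.0887


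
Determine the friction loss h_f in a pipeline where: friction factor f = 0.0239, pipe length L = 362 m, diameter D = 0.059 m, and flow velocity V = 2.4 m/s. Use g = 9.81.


Darcy-Weisbach equation: h_f = f * (L/D) * V^2/(2g).
f * L/D = 0.0239 * 362/0.059 = 146.6407.
V^2/(2g) = 2.4^2 / (2*9.81) = 5.76 / 19.62 = 0.2936 m.
h_f = 146.6407 * 0.2936 = 43.05 m.

43.05


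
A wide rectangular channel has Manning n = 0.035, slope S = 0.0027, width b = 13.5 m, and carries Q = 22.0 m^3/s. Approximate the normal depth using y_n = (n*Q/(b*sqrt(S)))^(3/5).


We use the wide-channel approximation y_n = (n*Q/(b*sqrt(S)))^(3/5).
sqrt(S) = sqrt(0.0027) = 0.051962.
Numerator: n*Q = 0.035 * 22.0 = 0.77.
Denominator: b*sqrt(S) = 13.5 * 0.051962 = 0.701487.
arg = 1.0977.
y_n = 1.0977^(3/5) = 1.0575 m.

1.0575


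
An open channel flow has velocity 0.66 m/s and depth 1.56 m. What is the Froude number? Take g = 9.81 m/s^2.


The Froude number is defined as Fr = V / sqrt(g*y).
g*y = 9.81 * 1.56 = 15.3036.
sqrt(g*y) = sqrt(15.3036) = 3.912.
Fr = 0.66 / 3.912 = 0.1687.

0.1687


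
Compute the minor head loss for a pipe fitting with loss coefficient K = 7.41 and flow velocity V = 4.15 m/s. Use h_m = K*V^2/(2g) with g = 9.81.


Minor loss formula: h_m = K * V^2/(2g).
V^2 = 4.15^2 = 17.2225.
V^2/(2g) = 17.2225 / 19.62 = 0.8778 m.
h_m = 7.41 * 0.8778 = 6.5045 m.

6.5045


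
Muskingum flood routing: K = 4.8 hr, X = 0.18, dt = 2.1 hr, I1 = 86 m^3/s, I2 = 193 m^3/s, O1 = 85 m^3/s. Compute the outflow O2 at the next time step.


Muskingum coefficients:
denom = 2*K*(1-X) + dt = 2*4.8*(1-0.18) + 2.1 = 9.972.
C0 = (dt - 2*K*X)/denom = (2.1 - 2*4.8*0.18)/9.972 = 0.0373.
C1 = (dt + 2*K*X)/denom = (2.1 + 2*4.8*0.18)/9.972 = 0.3839.
C2 = (2*K*(1-X) - dt)/denom = 0.5788.
O2 = C0*I2 + C1*I1 + C2*O1
   = 0.0373*193 + 0.3839*86 + 0.5788*85
   = 89.41 m^3/s.

89.41


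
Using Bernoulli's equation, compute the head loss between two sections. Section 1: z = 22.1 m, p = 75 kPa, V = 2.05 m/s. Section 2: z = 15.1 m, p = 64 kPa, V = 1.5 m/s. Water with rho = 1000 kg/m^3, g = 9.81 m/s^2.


Total head at each section: H = z + p/(rho*g) + V^2/(2g).
H1 = 22.1 + 75*1000/(1000*9.81) + 2.05^2/(2*9.81)
   = 22.1 + 7.645 + 0.2142
   = 29.959 m.
H2 = 15.1 + 64*1000/(1000*9.81) + 1.5^2/(2*9.81)
   = 15.1 + 6.524 + 0.1147
   = 21.739 m.
h_L = H1 - H2 = 29.959 - 21.739 = 8.221 m.

8.221


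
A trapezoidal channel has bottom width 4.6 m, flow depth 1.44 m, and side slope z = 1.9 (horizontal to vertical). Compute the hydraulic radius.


For a trapezoidal section with side slope z:
A = (b + z*y)*y = (4.6 + 1.9*1.44)*1.44 = 10.564 m^2.
P = b + 2*y*sqrt(1 + z^2) = 4.6 + 2*1.44*sqrt(1 + 1.9^2) = 10.784 m.
R = A/P = 10.564 / 10.784 = 0.9796 m.

0.9796


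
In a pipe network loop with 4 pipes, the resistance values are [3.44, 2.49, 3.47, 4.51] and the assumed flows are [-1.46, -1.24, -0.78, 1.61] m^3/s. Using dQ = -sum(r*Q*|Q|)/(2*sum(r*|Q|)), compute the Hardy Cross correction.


Numerator terms (r*Q*|Q|): 3.44*-1.46*|-1.46| = -7.3327; 2.49*-1.24*|-1.24| = -3.8286; 3.47*-0.78*|-0.78| = -2.1111; 4.51*1.61*|1.61| = 11.6904.
Sum of numerator = -1.5821.
Denominator terms (r*|Q|): 3.44*|-1.46| = 5.0224; 2.49*|-1.24| = 3.0876; 3.47*|-0.78| = 2.7066; 4.51*|1.61| = 7.2611.
2 * sum of denominator = 2 * 18.0777 = 36.1554.
dQ = --1.5821 / 36.1554 = 0.0438 m^3/s.

0.0438


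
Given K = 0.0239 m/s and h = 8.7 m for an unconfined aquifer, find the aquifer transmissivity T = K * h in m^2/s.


Transmissivity is defined as T = K * h.
T = 0.0239 * 8.7
  = 0.2079 m^2/s.

0.2079


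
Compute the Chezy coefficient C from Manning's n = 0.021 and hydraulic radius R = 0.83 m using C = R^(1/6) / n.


The Chezy coefficient relates to Manning's n through C = R^(1/6) / n.
R^(1/6) = 0.83^(1/6) = 0.969422.
C = 0.969422 / 0.021 = 46.16 m^(1/2)/s.

46.16


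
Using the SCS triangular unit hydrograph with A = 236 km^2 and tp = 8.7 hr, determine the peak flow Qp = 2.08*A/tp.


SCS formula: Qp = 2.08 * A / tp.
Qp = 2.08 * 236 / 8.7
   = 490.88 / 8.7
   = 56.42 m^3/s per cm.

56.42


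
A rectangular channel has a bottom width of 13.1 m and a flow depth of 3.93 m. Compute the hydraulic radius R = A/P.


For a rectangular section:
Flow area A = b * y = 13.1 * 3.93 = 51.48 m^2.
Wetted perimeter P = b + 2y = 13.1 + 2*3.93 = 20.96 m.
Hydraulic radius R = A/P = 51.48 / 20.96 = 2.4563 m.

2.4563


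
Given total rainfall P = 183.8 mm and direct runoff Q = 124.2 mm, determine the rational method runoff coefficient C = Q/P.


The runoff coefficient C = runoff depth / rainfall depth.
C = 124.2 / 183.8
  = 0.6757.

0.6757


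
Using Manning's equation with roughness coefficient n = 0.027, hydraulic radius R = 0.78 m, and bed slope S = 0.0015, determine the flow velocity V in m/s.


Manning's equation gives V = (1/n) * R^(2/3) * S^(1/2).
First, compute R^(2/3) = 0.78^(2/3) = 0.8474.
Next, S^(1/2) = 0.0015^(1/2) = 0.03873.
Then 1/n = 1/0.027 = 37.04.
V = 37.04 * 0.8474 * 0.03873 = 1.2155 m/s.

1.2155


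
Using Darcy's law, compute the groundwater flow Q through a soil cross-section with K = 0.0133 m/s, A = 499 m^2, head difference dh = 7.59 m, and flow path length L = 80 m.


Darcy's law: Q = K * A * i, where i = dh/L.
Hydraulic gradient i = 7.59 / 80 = 0.094875.
Q = 0.0133 * 499 * 0.094875
  = 0.6297 m^3/s.

0.6297


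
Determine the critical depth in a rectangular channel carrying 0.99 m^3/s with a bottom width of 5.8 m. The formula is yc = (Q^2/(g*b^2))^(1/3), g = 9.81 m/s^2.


Using yc = (Q^2 / (g * b^2))^(1/3):
Q^2 = 0.99^2 = 0.98.
g * b^2 = 9.81 * 5.8^2 = 9.81 * 33.64 = 330.01.
Q^2 / (g*b^2) = 0.98 / 330.01 = 0.003.
yc = 0.003^(1/3) = 0.1437 m.

0.1437


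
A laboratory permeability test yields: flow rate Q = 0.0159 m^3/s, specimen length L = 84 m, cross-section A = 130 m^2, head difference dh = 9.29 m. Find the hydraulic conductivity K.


From K = Q*L / (A*dh):
Numerator: Q*L = 0.0159 * 84 = 1.3356.
Denominator: A*dh = 130 * 9.29 = 1207.7.
K = 1.3356 / 1207.7 = 0.001106 m/s.

0.001106


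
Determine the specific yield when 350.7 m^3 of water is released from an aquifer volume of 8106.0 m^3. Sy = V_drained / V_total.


Specific yield Sy = Volume drained / Total volume.
Sy = 350.7 / 8106.0
   = 0.0433.

0.0433


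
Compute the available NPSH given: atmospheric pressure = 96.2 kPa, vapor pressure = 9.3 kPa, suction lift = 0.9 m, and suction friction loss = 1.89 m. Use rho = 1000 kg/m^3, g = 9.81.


NPSHa = p_atm/(rho*g) - z_s - hf_s - p_vap/(rho*g).
p_atm/(rho*g) = 96.2*1000 / (1000*9.81) = 9.806 m.
p_vap/(rho*g) = 9.3*1000 / (1000*9.81) = 0.948 m.
NPSHa = 9.806 - 0.9 - 1.89 - 0.948
      = 6.07 m.

6.07


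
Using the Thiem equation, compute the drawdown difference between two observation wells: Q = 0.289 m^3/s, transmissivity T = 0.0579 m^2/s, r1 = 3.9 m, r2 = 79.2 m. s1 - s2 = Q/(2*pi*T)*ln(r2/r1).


Thiem equation: s1 - s2 = Q/(2*pi*T) * ln(r2/r1).
ln(r2/r1) = ln(79.2/3.9) = 3.011.
Q/(2*pi*T) = 0.289 / (2*pi*0.0579) = 0.289 / 0.3638 = 0.7944.
s1 - s2 = 0.7944 * 3.011 = 2.3919 m.

2.3919


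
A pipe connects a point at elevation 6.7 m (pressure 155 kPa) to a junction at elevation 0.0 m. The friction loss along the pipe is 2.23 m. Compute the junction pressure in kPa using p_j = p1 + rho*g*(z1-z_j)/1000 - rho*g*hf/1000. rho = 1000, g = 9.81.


Junction pressure: p_j = p1 + rho*g*(z1 - z_j)/1000 - rho*g*hf/1000.
Elevation term = 1000*9.81*(6.7 - 0.0)/1000 = 65.727 kPa.
Friction term = 1000*9.81*2.23/1000 = 21.876 kPa.
p_j = 155 + 65.727 - 21.876 = 198.85 kPa.

198.85


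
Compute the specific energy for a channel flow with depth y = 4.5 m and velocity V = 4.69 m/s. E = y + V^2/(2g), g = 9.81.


Specific energy E = y + V^2/(2g).
Velocity head = V^2/(2g) = 4.69^2 / (2*9.81) = 21.9961 / 19.62 = 1.1211 m.
E = 4.5 + 1.1211 = 5.6211 m.

5.6211


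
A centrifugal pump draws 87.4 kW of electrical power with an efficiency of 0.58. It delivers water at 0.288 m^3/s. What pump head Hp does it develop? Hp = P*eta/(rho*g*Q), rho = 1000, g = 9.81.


Pump head formula: Hp = P * eta / (rho * g * Q).
Numerator: P * eta = 87.4 * 1000 * 0.58 = 50692.0 W.
Denominator: rho * g * Q = 1000 * 9.81 * 0.288 = 2825.28.
Hp = 50692.0 / 2825.28 = 17.94 m.

17.94


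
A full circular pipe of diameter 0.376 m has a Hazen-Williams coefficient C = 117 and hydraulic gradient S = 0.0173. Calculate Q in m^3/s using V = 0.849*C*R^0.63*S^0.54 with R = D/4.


For a full circular pipe, R = D/4 = 0.376/4 = 0.094 m.
V = 0.849 * 117 * 0.094^0.63 * 0.0173^0.54
  = 0.849 * 117 * 0.225461 * 0.111827
  = 2.5044 m/s.
Pipe area A = pi*D^2/4 = pi*0.376^2/4 = 0.111 m^2.
Q = A * V = 0.111 * 2.5044 = 0.2781 m^3/s.

0.2781


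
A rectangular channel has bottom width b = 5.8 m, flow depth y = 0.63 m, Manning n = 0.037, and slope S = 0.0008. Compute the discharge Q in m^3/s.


For a rectangular channel, the cross-sectional area A = b * y = 5.8 * 0.63 = 3.65 m^2.
The wetted perimeter P = b + 2y = 5.8 + 2*0.63 = 7.06 m.
Hydraulic radius R = A/P = 3.65/7.06 = 0.5176 m.
Velocity V = (1/n)*R^(2/3)*S^(1/2) = (1/0.037)*0.5176^(2/3)*0.0008^(1/2) = 0.4928 m/s.
Discharge Q = A * V = 3.65 * 0.4928 = 1.801 m^3/s.

1.801


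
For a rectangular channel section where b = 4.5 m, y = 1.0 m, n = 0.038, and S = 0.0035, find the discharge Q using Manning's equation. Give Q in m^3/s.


For a rectangular channel, the cross-sectional area A = b * y = 4.5 * 1.0 = 4.5 m^2.
The wetted perimeter P = b + 2y = 4.5 + 2*1.0 = 6.5 m.
Hydraulic radius R = A/P = 4.5/6.5 = 0.6923 m.
Velocity V = (1/n)*R^(2/3)*S^(1/2) = (1/0.038)*0.6923^(2/3)*0.0035^(1/2) = 1.2184 m/s.
Discharge Q = A * V = 4.5 * 1.2184 = 5.483 m^3/s.

5.483


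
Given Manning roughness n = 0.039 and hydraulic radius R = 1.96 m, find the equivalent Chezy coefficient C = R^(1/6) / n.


The Chezy coefficient relates to Manning's n through C = R^(1/6) / n.
R^(1/6) = 1.96^(1/6) = 1.118689.
C = 1.118689 / 0.039 = 28.68 m^(1/2)/s.

28.68


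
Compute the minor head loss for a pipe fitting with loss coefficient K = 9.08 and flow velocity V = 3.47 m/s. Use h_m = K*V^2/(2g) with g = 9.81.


Minor loss formula: h_m = K * V^2/(2g).
V^2 = 3.47^2 = 12.0409.
V^2/(2g) = 12.0409 / 19.62 = 0.6137 m.
h_m = 9.08 * 0.6137 = 5.5724 m.

5.5724


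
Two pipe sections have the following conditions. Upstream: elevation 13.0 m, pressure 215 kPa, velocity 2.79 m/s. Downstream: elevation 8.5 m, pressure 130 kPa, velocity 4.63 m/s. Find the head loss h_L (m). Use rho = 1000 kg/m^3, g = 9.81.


Total head at each section: H = z + p/(rho*g) + V^2/(2g).
H1 = 13.0 + 215*1000/(1000*9.81) + 2.79^2/(2*9.81)
   = 13.0 + 21.916 + 0.3967
   = 35.313 m.
H2 = 8.5 + 130*1000/(1000*9.81) + 4.63^2/(2*9.81)
   = 8.5 + 13.252 + 1.0926
   = 22.844 m.
h_L = H1 - H2 = 35.313 - 22.844 = 12.469 m.

12.469


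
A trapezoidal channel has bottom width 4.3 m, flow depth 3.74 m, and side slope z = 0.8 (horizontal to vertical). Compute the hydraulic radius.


For a trapezoidal section with side slope z:
A = (b + z*y)*y = (4.3 + 0.8*3.74)*3.74 = 27.272 m^2.
P = b + 2*y*sqrt(1 + z^2) = 4.3 + 2*3.74*sqrt(1 + 0.8^2) = 13.879 m.
R = A/P = 27.272 / 13.879 = 1.965 m.

1.965


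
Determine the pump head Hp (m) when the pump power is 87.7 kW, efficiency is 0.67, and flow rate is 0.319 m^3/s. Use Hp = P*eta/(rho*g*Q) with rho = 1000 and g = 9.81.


Pump head formula: Hp = P * eta / (rho * g * Q).
Numerator: P * eta = 87.7 * 1000 * 0.67 = 58759.0 W.
Denominator: rho * g * Q = 1000 * 9.81 * 0.319 = 3129.39.
Hp = 58759.0 / 3129.39 = 18.78 m.

18.78


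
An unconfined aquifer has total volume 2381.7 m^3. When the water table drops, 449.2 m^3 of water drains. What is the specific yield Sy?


Specific yield Sy = Volume drained / Total volume.
Sy = 449.2 / 2381.7
   = 0.1886.

0.1886


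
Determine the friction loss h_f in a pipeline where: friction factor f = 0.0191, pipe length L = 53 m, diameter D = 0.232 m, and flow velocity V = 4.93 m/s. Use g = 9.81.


Darcy-Weisbach equation: h_f = f * (L/D) * V^2/(2g).
f * L/D = 0.0191 * 53/0.232 = 4.3634.
V^2/(2g) = 4.93^2 / (2*9.81) = 24.3049 / 19.62 = 1.2388 m.
h_f = 4.3634 * 1.2388 = 5.405 m.

5.405


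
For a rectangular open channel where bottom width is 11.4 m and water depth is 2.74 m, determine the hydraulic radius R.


For a rectangular section:
Flow area A = b * y = 11.4 * 2.74 = 31.24 m^2.
Wetted perimeter P = b + 2y = 11.4 + 2*2.74 = 16.88 m.
Hydraulic radius R = A/P = 31.24 / 16.88 = 1.8505 m.

1.8505
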